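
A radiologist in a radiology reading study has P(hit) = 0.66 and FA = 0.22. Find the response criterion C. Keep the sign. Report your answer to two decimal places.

C = 0.18

Φ⁻¹(0.66) = 0.4125, Φ⁻¹(0.22) = -0.7722
c = −½·[z(H) + z(FA)] = −0.5 × (0.4125 + (-0.7722)) = 0.17985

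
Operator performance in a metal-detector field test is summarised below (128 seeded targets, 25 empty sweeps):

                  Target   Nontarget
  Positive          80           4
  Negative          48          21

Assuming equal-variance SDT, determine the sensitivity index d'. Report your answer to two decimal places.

H = 80/128 = 0.6250
FA = 4/25 = 0.1600
Φ⁻¹(H) = Φ⁻¹(0.6250) = 0.319
Φ⁻¹(FA) = Φ⁻¹(0.1600) = -0.994
d' = z(H) − z(FA) = 0.319 − (-0.994) = 1.313

d' = 1.31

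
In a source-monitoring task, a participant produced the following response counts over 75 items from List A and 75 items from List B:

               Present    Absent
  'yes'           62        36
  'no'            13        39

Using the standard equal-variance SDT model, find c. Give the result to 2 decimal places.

c = -0.45

H = 62/75 = 0.8267
FA = 36/75 = 0.4800
z(H) = z(0.8267) = 0.9412
z(FA) = z(0.4800) = -0.0502
c = −½·[z(H) + z(FA)] = −0.5 × (0.9412 + (-0.0502)) = -0.4455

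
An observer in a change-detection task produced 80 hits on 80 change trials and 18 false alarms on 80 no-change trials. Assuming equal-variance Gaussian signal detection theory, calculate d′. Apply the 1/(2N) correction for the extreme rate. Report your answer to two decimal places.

The hit rate is 80/80 = 1, so apply the 1/(2N) correction: H → 1 − 1/(2·80) = 0.99375.
z(H) = z(0.99375) = 2.498
z(FA) = z(0.22500) = -0.755
d' = 2.498 − (-0.755) = 3.253

d′ = 3.25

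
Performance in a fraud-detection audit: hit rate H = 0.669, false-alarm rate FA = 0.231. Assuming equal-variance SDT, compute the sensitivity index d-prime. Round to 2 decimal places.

z(H) = z(0.669) = 0.437
z(FA) = z(0.231) = -0.736
d' = z(H) − z(FA) = 0.437 − (-0.736) = 1.173

d-prime = 1.17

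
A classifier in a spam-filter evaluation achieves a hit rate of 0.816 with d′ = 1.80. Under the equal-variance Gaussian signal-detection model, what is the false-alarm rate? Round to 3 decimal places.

z(hit rate) = z(0.816) = 0.9002
z(FA) = z(H) − d' = 0.9002 − 1.80 = -0.8998
false-alarm rate = Φ(-0.8998) = 0.1841

false-alarm rate = 0.184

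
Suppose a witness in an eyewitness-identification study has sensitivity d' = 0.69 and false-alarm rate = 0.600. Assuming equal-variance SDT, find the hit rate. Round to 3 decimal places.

z(false-alarm rate) = z(0.600) = 0.2533
z(H) = z(FA) + d' = 0.2533 + 0.69 = 0.9433
hit rate = Φ(0.9433) = 0.8272

hit rate = 0.827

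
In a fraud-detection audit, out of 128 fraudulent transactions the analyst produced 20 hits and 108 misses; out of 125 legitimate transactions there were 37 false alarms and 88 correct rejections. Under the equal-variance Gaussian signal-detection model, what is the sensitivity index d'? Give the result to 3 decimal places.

H = 20/128 = 0.1562
FA = 37/125 = 0.2960
z(H) = z(0.1562) = -1.0102
z(FA) = z(0.2960) = -0.5359
d' = z(H) − z(FA) = -1.0102 − (-0.5359) = -0.4743

d' = -0.474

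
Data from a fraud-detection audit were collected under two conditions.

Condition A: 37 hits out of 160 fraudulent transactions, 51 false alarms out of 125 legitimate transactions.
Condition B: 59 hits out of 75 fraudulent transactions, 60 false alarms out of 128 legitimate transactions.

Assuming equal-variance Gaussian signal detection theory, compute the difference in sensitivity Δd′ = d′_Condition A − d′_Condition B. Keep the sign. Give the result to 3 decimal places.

Δd′ = -1.375

Condition A: z(0.2313) = -0.7346, z(0.4080) = -0.2327, d' = -0.5019
Condition B: z(0.7867) = 0.7950, z(0.4688) = -0.0783, d' = 0.8733
Δd' = d'_Condition A − d'_Condition B = -0.5019 − 0.8733 = -1.3752
Condition B has the higher sensitivity.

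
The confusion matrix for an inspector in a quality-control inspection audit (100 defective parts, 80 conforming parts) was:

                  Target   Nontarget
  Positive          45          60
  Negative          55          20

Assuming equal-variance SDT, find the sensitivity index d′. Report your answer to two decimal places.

H = 45/100 = 0.4500
FA = 60/80 = 0.7500
Φ⁻¹(H) = -0.1257
Φ⁻¹(FA) = 0.6745
d' = z(H) − z(FA) = -0.1257 − 0.6745 = -0.8002

d′ = -0.80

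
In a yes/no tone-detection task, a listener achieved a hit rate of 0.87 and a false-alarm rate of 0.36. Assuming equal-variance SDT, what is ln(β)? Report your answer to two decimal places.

Φ⁻¹(0.87) = 1.126, Φ⁻¹(0.36) = -0.358
ln β = −½·[z(H)² − z(FA)²] = −0.5 × (1.268 − 0.128) = -0.570

ln β = -0.57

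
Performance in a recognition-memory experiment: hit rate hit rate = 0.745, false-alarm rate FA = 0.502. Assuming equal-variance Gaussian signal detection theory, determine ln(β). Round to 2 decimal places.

ln β = -0.22

z(H) = z(0.745) = 0.659
z(FA) = z(0.502) = 0.005
ln β = −½·[z(H)² − z(FA)²] = −0.5 × (0.434 − 0.000) = -0.217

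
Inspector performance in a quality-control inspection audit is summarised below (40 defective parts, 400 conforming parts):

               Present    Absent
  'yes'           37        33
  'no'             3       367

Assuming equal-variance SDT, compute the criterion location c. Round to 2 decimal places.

c = -0.03

H = 37/40 = 0.9250
FA = 33/400 = 0.0825
z(H) = z(0.9250) = 1.440
z(FA) = z(0.0825) = -1.388
c = −½·[z(H) + z(FA)] = −0.5 × (1.440 + (-1.388)) = -0.026
c < 0: the inspector has a liberal response bias.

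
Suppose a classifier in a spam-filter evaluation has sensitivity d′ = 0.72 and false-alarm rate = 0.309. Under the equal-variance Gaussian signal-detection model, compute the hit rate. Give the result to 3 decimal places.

hit rate = 0.588

z(false-alarm rate) = z(0.309) = -0.4987
z(H) = z(FA) + d' = -0.4987 + 0.72 = 0.2213
hit rate = Φ(0.2213) = 0.5876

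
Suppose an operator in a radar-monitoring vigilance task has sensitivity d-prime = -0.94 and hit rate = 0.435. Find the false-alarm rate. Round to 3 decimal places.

false-alarm rate = 0.781

z(hit rate) = z(0.435) = -0.1637
z(FA) = z(H) − d' = -0.1637 − (-0.94) = 0.7763
false-alarm rate = Φ(0.7763) = 0.7812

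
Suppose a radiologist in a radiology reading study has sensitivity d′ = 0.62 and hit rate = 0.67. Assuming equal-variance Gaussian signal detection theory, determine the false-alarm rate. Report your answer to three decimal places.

z(hit rate) = z(0.67) = 0.4399
z(FA) = z(H) − d' = 0.4399 − 0.62 = -0.1801
false-alarm rate = Φ(-0.1801) = 0.4285

false-alarm rate = 0.429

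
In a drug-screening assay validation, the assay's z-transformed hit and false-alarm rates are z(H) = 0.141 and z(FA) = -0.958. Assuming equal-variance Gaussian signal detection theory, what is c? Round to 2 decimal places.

c = −½·[z(H) + z(FA)] = −½·(0.141 + (-0.958)) = 0.4085
c > 0: the assay has a conservative response bias.

c = 0.41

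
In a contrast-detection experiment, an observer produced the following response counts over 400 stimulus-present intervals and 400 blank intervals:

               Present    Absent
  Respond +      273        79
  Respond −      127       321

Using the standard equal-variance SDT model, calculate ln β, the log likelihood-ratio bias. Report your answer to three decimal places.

ln β = 0.249

H = 273/400 = 0.6825
FA = 79/400 = 0.1975
Φ⁻¹(H) = Φ⁻¹(0.6825) = 0.4747
Φ⁻¹(FA) = Φ⁻¹(0.1975) = -0.8506
ln β = −½·[z(H)² − z(FA)²] = −0.5 × (0.2253 − 0.7235) = 0.2491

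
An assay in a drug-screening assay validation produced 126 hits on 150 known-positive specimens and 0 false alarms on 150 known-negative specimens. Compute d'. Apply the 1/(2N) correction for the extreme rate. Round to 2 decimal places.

The false-alarm rate is 0/150 = 0, so apply the 1/(2N) correction: FA → 1/(2·150) = 0.00333.
z(H) = z(0.84000) = 0.994
z(FA) = z(0.00333) = -2.713
d' = 0.994 − (-2.713) = 3.707

d' = 3.71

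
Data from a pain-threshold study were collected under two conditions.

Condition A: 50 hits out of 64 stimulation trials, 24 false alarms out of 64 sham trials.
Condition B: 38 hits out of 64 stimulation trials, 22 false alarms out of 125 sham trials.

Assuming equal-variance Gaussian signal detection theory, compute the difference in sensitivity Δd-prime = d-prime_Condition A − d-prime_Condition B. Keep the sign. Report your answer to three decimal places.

Condition A: z(0.7812) = 0.7763, z(0.3750) = -0.3186, d' = 1.0949
Condition B: z(0.5938) = 0.2373, z(0.1760) = -0.9307, d' = 1.1680
Δd' = d'_Condition A − d'_Condition B = 1.0949 − 1.1680 = -0.0731
Condition B has the higher sensitivity.

Δd-prime = -0.073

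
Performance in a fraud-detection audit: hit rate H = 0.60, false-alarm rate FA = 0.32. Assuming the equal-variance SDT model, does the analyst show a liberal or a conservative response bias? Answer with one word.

z(H) = 0.253, z(FA) = -0.468
c = −½·(z(H) + z(FA)) = 0.1075
c > 0 → conservative criterion (biased toward responding “no”).

conservative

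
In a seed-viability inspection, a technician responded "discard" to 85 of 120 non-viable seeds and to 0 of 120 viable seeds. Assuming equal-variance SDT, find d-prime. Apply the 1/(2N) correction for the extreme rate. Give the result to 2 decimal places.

The false-alarm rate is 0/120 = 0, so apply the 1/(2N) correction: FA → 1/(2·120) = 0.00417.
z(H) = z(0.70833) = 0.549
z(FA) = z(0.00417) = -2.638
d' = 0.549 − (-2.638) = 3.187

d-prime = 3.19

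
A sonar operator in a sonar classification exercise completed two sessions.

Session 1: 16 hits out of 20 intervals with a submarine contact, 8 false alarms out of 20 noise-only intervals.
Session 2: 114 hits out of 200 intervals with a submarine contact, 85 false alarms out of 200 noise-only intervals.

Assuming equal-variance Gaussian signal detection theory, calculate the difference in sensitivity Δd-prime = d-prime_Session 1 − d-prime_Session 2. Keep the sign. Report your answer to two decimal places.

Session 1: z(0.8000) = 0.842, z(0.4000) = -0.253, d' = 1.095
Session 2: z(0.5700) = 0.176, z(0.4250) = -0.189, d' = 0.365
Δd' = d'_Session 1 − d'_Session 2 = 1.095 − 0.365 = 0.730
Session 1 has the higher sensitivity.

Δd-prime = 0.73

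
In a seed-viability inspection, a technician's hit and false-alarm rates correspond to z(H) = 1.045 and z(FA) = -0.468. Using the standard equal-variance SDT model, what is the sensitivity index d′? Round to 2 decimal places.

d' = z(H) − z(FA) = 1.045 − (-0.468) = 1.513

d′ = 1.51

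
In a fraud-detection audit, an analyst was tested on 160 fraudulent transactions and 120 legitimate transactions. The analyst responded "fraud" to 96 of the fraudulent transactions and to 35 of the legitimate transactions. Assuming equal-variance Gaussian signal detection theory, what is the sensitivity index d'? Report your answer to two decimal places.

d' = 0.80

H = 96/160 = 0.6000
FA = 35/120 = 0.2917
Φ⁻¹(H) = 0.2533
Φ⁻¹(FA) = -0.5484
d' = z(H) − z(FA) = 0.2533 − (-0.5484) = 0.8017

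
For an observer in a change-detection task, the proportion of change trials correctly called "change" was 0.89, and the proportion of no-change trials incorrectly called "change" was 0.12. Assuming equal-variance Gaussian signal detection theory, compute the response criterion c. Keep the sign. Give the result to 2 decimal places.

Φ⁻¹(0.89) = 1.227, Φ⁻¹(0.12) = -1.175
c = −½·[z(H) + z(FA)] = −0.5 × (1.227 + (-1.175)) = -0.026
c < 0: the observer has a liberal response bias.

c = -0.03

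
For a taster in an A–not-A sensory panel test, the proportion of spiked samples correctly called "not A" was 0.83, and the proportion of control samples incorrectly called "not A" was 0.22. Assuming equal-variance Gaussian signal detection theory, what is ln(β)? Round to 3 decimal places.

Φ⁻¹(H) = 0.9542
Φ⁻¹(FA) = -0.7722
ln β = −½·[z(H)² − z(FA)²] = −0.5 × (0.9105 − 0.5963) = -0.1571

ln β = -0.157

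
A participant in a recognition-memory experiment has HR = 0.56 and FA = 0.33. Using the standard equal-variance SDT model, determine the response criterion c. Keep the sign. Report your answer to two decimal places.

c = 0.14

Φ⁻¹(0.56) = 0.1510, Φ⁻¹(0.33) = -0.4399
c = −½·[z(H) + z(FA)] = −0.5 × (0.1510 + (-0.4399)) = 0.14445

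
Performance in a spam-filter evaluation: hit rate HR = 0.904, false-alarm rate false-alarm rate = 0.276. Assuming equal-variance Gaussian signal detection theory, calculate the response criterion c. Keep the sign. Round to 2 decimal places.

c = -0.35

z(H) = z(0.904) = 1.3047
z(FA) = z(0.276) = -0.5948
c = −½·[z(H) + z(FA)] = −0.5 × (1.3047 + (-0.5948)) = -0.35495
c < 0: the classifier has a liberal response bias.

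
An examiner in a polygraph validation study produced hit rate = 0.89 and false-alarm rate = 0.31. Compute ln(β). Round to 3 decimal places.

ln β = -0.629

z(0.89) = 1.2265, z(0.31) = -0.4959
ln β = −½·[z(H)² − z(FA)²] = −0.5 × (1.5043 − 0.2459) = -0.6292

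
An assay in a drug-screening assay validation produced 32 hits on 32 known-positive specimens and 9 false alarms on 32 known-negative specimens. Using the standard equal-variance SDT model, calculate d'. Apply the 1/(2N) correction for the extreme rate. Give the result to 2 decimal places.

d' = 2.73

The hit rate is 32/32 = 1, so apply the 1/(2N) correction: H → 1 − 1/(2·32) = 0.98438.
z(H) = z(0.98438) = 2.154
z(FA) = z(0.28125) = -0.579
d' = 2.154 − (-0.579) = 2.733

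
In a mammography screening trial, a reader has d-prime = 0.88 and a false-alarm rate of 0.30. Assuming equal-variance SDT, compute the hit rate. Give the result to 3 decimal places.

z(false-alarm rate) = z(0.30) = -0.5244
z(H) = z(FA) + d' = -0.5244 + 0.88 = 0.3556
hit rate = Φ(0.3556) = 0.6389

hit rate = 0.639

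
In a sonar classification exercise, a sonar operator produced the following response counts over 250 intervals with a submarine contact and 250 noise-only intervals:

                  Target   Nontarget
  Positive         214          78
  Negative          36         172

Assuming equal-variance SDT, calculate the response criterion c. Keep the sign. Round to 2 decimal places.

H = 214/250 = 0.8560
FA = 78/250 = 0.3120
z(0.8560) = 1.0625, z(0.3120) = -0.4902
c = −½·[z(H) + z(FA)] = −0.5 × (1.0625 + (-0.4902)) = -0.28615

c = -0.29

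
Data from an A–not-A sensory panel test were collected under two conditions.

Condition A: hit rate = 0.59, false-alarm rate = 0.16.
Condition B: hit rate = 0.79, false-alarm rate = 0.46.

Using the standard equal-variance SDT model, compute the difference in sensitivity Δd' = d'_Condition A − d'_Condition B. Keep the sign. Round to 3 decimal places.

Condition A: z(0.59) = 0.2275, z(0.16) = -0.9945, d' = 1.2220
Condition B: z(0.79) = 0.8064, z(0.46) = -0.1004, d' = 0.9068
Δd' = d'_Condition A − d'_Condition B = 1.2220 − 0.9068 = 0.3152
Condition A has the higher sensitivity.

Δd' = 0.315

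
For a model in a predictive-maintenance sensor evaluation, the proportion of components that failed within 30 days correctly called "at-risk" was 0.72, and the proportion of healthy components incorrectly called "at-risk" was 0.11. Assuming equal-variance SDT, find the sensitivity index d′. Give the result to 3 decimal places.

z(H) = z(0.72) = 0.5828
z(FA) = z(0.11) = -1.2265
d' = z(H) − z(FA) = 0.5828 − (-1.2265) = 1.8093

d′ = 1.809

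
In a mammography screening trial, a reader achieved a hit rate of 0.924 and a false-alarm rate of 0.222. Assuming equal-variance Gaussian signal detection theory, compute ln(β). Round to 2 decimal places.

ln β = -0.73

Φ⁻¹(H) = 1.433
Φ⁻¹(FA) = -0.765
ln β = −½·[z(H)² − z(FA)²] = −0.5 × (2.053 − 0.585) = -0.734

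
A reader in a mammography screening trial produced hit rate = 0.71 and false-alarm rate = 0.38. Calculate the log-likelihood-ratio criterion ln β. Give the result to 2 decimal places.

Φ⁻¹(H) = Φ⁻¹(0.71) = 0.553
Φ⁻¹(FA) = Φ⁻¹(0.38) = -0.305
ln β = −½·[z(H)² − z(FA)²] = −0.5 × (0.306 − 0.093) = -0.1065

ln β = -0.11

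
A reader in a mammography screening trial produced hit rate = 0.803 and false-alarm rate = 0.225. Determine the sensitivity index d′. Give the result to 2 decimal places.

d′ = 1.61

z(H) = z(0.803) = 0.8524
z(FA) = z(0.225) = -0.7554
d' = z(H) − z(FA) = 0.8524 − (-0.7554) = 1.6078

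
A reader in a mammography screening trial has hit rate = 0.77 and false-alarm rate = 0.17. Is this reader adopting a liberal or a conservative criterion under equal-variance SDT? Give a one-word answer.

conservative

z(H) = 0.739, z(FA) = -0.954
c = −½·(z(H) + z(FA)) = 0.1075
c > 0 → conservative criterion (biased toward responding “no”).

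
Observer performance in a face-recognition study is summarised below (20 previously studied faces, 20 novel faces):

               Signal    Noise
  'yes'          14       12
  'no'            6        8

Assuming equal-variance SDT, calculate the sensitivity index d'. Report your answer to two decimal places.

H = 14/20 = 0.7000
FA = 12/20 = 0.6000
z(H) = z(0.7000) = 0.5244
z(FA) = z(0.6000) = 0.2533
d' = z(H) − z(FA) = 0.5244 − 0.2533 = 0.2711

d' = 0.27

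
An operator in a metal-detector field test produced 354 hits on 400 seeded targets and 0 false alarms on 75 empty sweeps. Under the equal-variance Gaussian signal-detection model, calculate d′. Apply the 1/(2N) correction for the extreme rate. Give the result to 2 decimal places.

The false-alarm rate is 0/75 = 0, so apply the 1/(2N) correction: FA → 1/(2·75) = 0.00667.
z(H) = z(0.88500) = 1.200
z(FA) = z(0.00667) = -2.475
d' = 1.200 − (-2.475) = 3.675

d′ = 3.68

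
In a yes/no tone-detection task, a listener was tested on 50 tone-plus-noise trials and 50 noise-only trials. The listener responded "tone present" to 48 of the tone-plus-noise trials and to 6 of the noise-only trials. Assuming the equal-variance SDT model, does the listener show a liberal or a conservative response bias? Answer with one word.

z(H) = 1.751, z(FA) = -1.175
c = −½·(z(H) + z(FA)) = -0.288
c < 0 → liberal criterion (biased toward responding “yes”).

liberal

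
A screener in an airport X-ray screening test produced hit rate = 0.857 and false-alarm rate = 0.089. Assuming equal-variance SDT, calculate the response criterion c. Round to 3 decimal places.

c = 0.140

Φ⁻¹(H) = 1.0669
Φ⁻¹(FA) = -1.3469
c = −½·[z(H) + z(FA)] = −0.5 × (1.0669 + (-1.3469)) = 0.1400
c > 0: the screener has a conservative response bias.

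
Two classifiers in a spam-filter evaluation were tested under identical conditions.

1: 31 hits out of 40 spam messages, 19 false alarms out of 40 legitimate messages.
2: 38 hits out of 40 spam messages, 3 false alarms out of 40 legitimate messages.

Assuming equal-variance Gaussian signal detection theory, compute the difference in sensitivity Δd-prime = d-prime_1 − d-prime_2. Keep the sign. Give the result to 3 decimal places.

1: z(0.7750) = 0.7554, z(0.4750) = -0.0627, d' = 0.8181
2: z(0.9500) = 1.6449, z(0.0750) = -1.4395, d' = 3.0844
Δd' = d'_1 − d'_2 = 0.8181 − 3.0844 = -2.2663
2 has the higher sensitivity.

Δd-prime = -2.266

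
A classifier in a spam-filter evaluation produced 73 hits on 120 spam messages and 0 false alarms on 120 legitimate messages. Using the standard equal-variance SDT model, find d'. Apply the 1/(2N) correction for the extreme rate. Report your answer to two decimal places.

d' = 2.91

The false-alarm rate is 0/120 = 0, so apply the 1/(2N) correction: FA → 1/(2·120) = 0.00417.
z(H) = z(0.60833) = 0.275
z(FA) = z(0.00417) = -2.638
d' = 0.275 − (-2.638) = 2.913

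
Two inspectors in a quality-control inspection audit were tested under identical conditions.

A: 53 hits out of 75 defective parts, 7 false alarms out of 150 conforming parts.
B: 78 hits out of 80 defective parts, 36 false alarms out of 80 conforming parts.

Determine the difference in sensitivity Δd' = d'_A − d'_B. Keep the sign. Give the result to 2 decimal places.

Δd' = 0.14

A: z(0.7067) = 0.544, z(0.0467) = -1.678, d' = 2.222
B: z(0.9750) = 1.960, z(0.4500) = -0.126, d' = 2.086
Δd' = d'_A − d'_B = 2.222 − 2.086 = 0.136
A has the higher sensitivity.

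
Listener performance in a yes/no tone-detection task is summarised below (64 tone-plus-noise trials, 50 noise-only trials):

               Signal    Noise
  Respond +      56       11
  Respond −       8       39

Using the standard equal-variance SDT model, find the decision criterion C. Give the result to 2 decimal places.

H = 56/64 = 0.8750
FA = 11/50 = 0.2200
z(0.8750) = 1.150, z(0.2200) = -0.772
c = −½·[z(H) + z(FA)] = −0.5 × (1.150 + (-0.772)) = -0.189

C = -0.19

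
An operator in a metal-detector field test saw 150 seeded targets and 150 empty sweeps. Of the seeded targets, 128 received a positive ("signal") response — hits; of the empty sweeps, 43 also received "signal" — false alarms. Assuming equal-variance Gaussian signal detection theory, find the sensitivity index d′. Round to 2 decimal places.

d′ = 1.61

H = 128/150 = 0.8533
FA = 43/150 = 0.2867
z(0.8533) = 1.051, z(0.2867) = -0.563
d' = z(H) − z(FA) = 1.051 − (-0.563) = 1.614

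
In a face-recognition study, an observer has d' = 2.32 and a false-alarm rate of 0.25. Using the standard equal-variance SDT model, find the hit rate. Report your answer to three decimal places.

hit rate = 0.950

z(false-alarm rate) = z(0.25) = -0.6745
z(H) = z(FA) + d' = -0.6745 + 2.32 = 1.6455
hit rate = Φ(1.6455) = 0.9501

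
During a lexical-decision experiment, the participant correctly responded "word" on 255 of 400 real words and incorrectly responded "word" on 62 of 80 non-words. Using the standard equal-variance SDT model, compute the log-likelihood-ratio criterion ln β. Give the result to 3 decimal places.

H = 255/400 = 0.6375
FA = 62/80 = 0.7750
z(0.6375) = 0.3518, z(0.7750) = 0.7554
ln β = −½·[z(H)² − z(FA)²] = −0.5 × (0.1238 − 0.5706) = 0.2234

ln β = 0.223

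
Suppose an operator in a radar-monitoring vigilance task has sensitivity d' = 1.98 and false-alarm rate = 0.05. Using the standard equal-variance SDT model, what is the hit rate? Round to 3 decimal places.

hit rate = 0.631

z(false-alarm rate) = z(0.05) = -1.6449
z(H) = z(FA) + d' = -1.6449 + 1.98 = 0.3351
hit rate = Φ(0.3351) = 0.6312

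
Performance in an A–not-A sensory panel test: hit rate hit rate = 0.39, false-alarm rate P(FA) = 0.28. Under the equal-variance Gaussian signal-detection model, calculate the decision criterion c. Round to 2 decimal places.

c = 0.43

Φ⁻¹(0.39) = -0.279, Φ⁻¹(0.28) = -0.583
c = −½·[z(H) + z(FA)] = −0.5 × (-0.279 + (-0.583)) = 0.431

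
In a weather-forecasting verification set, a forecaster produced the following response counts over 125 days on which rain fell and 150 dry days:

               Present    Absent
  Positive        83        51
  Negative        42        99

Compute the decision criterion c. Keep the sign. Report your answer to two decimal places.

H = 83/125 = 0.6640
FA = 51/150 = 0.3400
z(H) = z(0.6640) = 0.4234
z(FA) = z(0.3400) = -0.4125
c = −½·[z(H) + z(FA)] = −0.5 × (0.4234 + (-0.4125)) = -0.00545

c = -0.01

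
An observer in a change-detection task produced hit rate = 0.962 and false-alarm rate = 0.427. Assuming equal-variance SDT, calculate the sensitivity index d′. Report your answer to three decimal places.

d′ = 1.958

z(H) = z(0.962) = 1.7744
z(FA) = z(0.427) = -0.1840
d' = z(H) − z(FA) = 1.7744 − (-0.1840) = 1.9584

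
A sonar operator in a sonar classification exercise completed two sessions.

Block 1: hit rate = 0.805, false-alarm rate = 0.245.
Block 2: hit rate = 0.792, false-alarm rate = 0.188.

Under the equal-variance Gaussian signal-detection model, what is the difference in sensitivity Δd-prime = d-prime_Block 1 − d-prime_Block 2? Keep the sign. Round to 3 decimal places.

Block 1: z(0.805) = 0.8596, z(0.245) = -0.6903, d' = 1.5499
Block 2: z(0.792) = 0.8134, z(0.188) = -0.8853, d' = 1.6987
Δd' = d'_Block 1 − d'_Block 2 = 1.5499 − 1.6987 = -0.1488
Block 2 has the higher sensitivity.

Δd-prime = -0.149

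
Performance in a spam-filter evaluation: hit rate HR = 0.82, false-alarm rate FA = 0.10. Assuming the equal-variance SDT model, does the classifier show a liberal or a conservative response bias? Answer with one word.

z(H) = 0.915, z(FA) = -1.282
c = −½·(z(H) + z(FA)) = 0.1835
c > 0 → conservative criterion (biased toward responding “no”).

conservative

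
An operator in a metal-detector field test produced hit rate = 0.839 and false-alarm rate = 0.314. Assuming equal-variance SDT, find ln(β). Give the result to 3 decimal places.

z(H) = z(0.839) = 0.9904
z(FA) = z(0.314) = -0.4845
ln β = −½·[z(H)² − z(FA)²] = −0.5 × (0.9809 − 0.2347) = -0.3731

ln β = -0.373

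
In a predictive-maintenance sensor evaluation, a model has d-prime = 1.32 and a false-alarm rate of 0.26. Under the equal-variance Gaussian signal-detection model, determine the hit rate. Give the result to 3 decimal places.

hit rate = 0.751

z(false-alarm rate) = z(0.26) = -0.6433
z(H) = z(FA) + d' = -0.6433 + 1.32 = 0.6767
hit rate = Φ(0.6767) = 0.7507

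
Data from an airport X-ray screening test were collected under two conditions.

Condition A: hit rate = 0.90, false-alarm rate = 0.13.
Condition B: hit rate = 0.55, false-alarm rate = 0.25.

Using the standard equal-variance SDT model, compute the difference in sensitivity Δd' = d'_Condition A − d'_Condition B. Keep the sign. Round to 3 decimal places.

Condition A: z(0.90) = 1.2816, z(0.13) = -1.1264, d' = 2.4080
Condition B: z(0.55) = 0.1257, z(0.25) = -0.6745, d' = 0.8002
Δd' = d'_Condition A − d'_Condition B = 2.4080 − 0.8002 = 1.6078
Condition A has the higher sensitivity.

Δd' = 1.608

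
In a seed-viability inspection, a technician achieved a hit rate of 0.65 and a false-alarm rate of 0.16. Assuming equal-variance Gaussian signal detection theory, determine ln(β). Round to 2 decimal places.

Φ⁻¹(H) = 0.385
Φ⁻¹(FA) = -0.994
ln β = −½·[z(H)² − z(FA)²] = −0.5 × (0.148 − 0.988) = 0.420

ln β = 0.42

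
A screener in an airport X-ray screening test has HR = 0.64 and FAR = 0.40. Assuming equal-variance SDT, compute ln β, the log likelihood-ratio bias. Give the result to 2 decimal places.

ln β = -0.03

Φ⁻¹(H) = 0.358
Φ⁻¹(FA) = -0.253
ln β = −½·[z(H)² − z(FA)²] = −0.5 × (0.128 − 0.064) = -0.032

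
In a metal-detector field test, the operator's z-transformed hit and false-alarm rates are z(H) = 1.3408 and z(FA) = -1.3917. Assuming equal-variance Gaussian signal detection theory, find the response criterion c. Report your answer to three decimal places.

c = 0.025

c = −½·[z(H) + z(FA)] = −½·(1.3408 + (-1.3917)) = 0.02545
c > 0: the operator has a conservative response bias.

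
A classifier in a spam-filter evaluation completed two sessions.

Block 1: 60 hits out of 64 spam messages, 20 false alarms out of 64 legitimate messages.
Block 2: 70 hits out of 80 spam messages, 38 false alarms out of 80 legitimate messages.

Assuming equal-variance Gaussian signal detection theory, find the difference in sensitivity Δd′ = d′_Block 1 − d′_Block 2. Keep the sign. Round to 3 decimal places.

Δd′ = 0.810

Block 1: z(0.9375) = 1.5341, z(0.3125) = -0.4888, d' = 2.0229
Block 2: z(0.8750) = 1.1503, z(0.4750) = -0.0627, d' = 1.2130
Δd' = d'_Block 1 − d'_Block 2 = 2.0229 − 1.2130 = 0.8099
Block 1 has the higher sensitivity.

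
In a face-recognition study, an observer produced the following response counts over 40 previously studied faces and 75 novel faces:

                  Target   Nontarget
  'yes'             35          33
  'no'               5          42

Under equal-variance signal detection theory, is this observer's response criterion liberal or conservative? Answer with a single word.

z(H) = 1.150, z(FA) = -0.151
c = −½·(z(H) + z(FA)) = -0.4995
c < 0 → liberal criterion (biased toward responding “yes”).

liberal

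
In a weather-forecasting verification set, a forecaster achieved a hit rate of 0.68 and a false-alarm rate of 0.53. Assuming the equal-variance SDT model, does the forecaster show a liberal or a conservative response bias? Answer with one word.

z(H) = 0.468, z(FA) = 0.075
c = −½·(z(H) + z(FA)) = -0.2715
c < 0 → liberal criterion (biased toward responding “yes”).

liberal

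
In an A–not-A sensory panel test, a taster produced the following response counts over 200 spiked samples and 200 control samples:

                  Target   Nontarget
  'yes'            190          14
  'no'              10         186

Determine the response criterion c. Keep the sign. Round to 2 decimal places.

c = -0.08

H = 190/200 = 0.9500
FA = 14/200 = 0.0700
z(H) = z(0.9500) = 1.6449
z(FA) = z(0.0700) = -1.4758
c = −½·[z(H) + z(FA)] = −0.5 × (1.6449 + (-1.4758)) = -0.08455
c < 0: the taster has a liberal response bias.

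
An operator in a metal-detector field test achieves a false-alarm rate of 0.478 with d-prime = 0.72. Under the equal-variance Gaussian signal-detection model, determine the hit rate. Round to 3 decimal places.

z(false-alarm rate) = z(0.478) = -0.0552
z(H) = z(FA) + d' = -0.0552 + 0.72 = 0.6648
hit rate = Φ(0.6648) = 0.7469

hit rate = 0.747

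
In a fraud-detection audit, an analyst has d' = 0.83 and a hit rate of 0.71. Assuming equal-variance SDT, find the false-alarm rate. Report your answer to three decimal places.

false-alarm rate = 0.391

z(hit rate) = z(0.71) = 0.5534
z(FA) = z(H) − d' = 0.5534 − 0.83 = -0.2766
false-alarm rate = Φ(-0.2766) = 0.3910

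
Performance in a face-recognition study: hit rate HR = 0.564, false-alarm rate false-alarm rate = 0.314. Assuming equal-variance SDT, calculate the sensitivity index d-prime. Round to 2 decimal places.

z(0.564) = 0.1611, z(0.314) = -0.4845
d' = z(H) − z(FA) = 0.1611 − (-0.4845) = 0.6456

d-prime = 0.65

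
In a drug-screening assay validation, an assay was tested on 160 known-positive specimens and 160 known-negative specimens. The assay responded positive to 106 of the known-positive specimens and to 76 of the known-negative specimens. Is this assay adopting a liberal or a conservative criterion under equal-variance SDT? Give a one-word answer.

z(H) = 0.419, z(FA) = -0.063
c = −½·(z(H) + z(FA)) = -0.178
c < 0 → liberal criterion (biased toward responding “yes”).

liberal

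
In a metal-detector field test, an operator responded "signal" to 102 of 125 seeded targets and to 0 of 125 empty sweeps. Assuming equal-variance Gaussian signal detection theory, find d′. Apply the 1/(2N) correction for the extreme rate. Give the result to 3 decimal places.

d′ = 3.552

The false-alarm rate is 0/125 = 0, so apply the 1/(2N) correction: FA → 1/(2·125) = 0.00400.
z(H) = z(0.81600) = 0.9002
z(FA) = z(0.00400) = -2.6521
d' = 0.9002 − (-2.6521) = 3.5523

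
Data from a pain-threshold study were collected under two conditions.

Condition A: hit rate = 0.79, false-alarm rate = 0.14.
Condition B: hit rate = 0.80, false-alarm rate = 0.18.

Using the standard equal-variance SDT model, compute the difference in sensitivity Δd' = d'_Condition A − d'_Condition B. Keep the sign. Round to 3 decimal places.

Condition A: z(0.79) = 0.8064, z(0.14) = -1.0803, d' = 1.8867
Condition B: z(0.80) = 0.8416, z(0.18) = -0.9154, d' = 1.7570
Δd' = d'_Condition A − d'_Condition B = 1.8867 − 1.7570 = 0.1297
Condition A has the higher sensitivity.

Δd' = 0.130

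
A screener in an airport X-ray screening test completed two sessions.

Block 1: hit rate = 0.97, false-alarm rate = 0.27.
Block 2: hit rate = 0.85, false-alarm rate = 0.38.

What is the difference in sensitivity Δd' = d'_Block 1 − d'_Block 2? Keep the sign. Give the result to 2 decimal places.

Δd' = 1.15

Block 1: z(0.97) = 1.881, z(0.27) = -0.613, d' = 2.494
Block 2: z(0.85) = 1.036, z(0.38) = -0.305, d' = 1.341
Δd' = d'_Block 1 − d'_Block 2 = 2.494 − 1.341 = 1.153
Block 1 has the higher sensitivity.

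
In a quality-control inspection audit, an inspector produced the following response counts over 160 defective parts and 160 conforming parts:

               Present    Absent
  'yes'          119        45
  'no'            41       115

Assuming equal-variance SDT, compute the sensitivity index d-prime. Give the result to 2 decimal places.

d-prime = 1.23

H = 119/160 = 0.7438
FA = 45/160 = 0.2812
z(H) = z(0.7438) = 0.655
z(FA) = z(0.2812) = -0.579
d' = z(H) − z(FA) = 0.655 − (-0.579) = 1.234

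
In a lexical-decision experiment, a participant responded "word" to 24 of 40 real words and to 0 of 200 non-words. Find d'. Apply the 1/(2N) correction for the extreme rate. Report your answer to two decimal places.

The false-alarm rate is 0/200 = 0, so apply the 1/(2N) correction: FA → 1/(2·200) = 0.00250.
z(H) = z(0.60000) = 0.253
z(FA) = z(0.00250) = -2.807
d' = 0.253 − (-2.807) = 3.060

d' = 3.06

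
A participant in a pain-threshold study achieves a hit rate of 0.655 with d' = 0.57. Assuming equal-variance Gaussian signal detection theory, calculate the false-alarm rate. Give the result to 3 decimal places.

z(hit rate) = z(0.655) = 0.3989
z(FA) = z(H) − d' = 0.3989 − 0.57 = -0.1711
false-alarm rate = Φ(-0.1711) = 0.4321

false-alarm rate = 0.432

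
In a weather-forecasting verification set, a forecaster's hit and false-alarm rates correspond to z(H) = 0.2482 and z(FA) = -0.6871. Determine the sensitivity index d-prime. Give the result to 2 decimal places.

d-prime = 0.94

d' = z(H) − z(FA) = 0.2482 − (-0.6871) = 0.9353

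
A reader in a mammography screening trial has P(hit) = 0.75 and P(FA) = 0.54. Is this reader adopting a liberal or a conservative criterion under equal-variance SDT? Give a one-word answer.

z(H) = 0.674, z(FA) = 0.100
c = −½·(z(H) + z(FA)) = -0.387
c < 0 → liberal criterion (biased toward responding “yes”).

liberal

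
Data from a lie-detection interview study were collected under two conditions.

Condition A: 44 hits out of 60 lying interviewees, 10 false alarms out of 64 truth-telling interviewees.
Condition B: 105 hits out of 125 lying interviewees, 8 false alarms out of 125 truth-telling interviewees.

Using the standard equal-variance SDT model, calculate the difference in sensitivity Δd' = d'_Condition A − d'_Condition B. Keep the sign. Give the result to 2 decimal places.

Δd' = -0.88

Condition A: z(0.7333) = 0.623, z(0.1562) = -1.010, d' = 1.633
Condition B: z(0.8400) = 0.994, z(0.0640) = -1.522, d' = 2.516
Δd' = d'_Condition A − d'_Condition B = 1.633 − 2.516 = -0.883
Condition B has the higher sensitivity.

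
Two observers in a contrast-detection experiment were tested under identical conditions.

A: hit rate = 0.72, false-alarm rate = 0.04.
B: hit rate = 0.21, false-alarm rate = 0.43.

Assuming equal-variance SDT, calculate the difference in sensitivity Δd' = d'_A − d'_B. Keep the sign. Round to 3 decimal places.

Δd' = 2.964

A: z(0.72) = 0.5828, z(0.04) = -1.7507, d' = 2.3335
B: z(0.21) = -0.8064, z(0.43) = -0.1764, d' = -0.6300
Δd' = d'_A − d'_B = 2.3335 − (-0.6300) = 2.9635
A has the higher sensitivity.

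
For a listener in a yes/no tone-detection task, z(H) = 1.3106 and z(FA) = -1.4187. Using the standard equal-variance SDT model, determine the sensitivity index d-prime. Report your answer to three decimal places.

d-prime = 2.729

d' = z(H) − z(FA) = 1.3106 − (-1.4187) = 2.7293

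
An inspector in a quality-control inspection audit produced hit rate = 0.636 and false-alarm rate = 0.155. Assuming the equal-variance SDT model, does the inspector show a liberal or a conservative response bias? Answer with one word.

conservative

z(H) = 0.348, z(FA) = -1.015
c = −½·(z(H) + z(FA)) = 0.3335
c > 0 → conservative criterion (biased toward responding “no”).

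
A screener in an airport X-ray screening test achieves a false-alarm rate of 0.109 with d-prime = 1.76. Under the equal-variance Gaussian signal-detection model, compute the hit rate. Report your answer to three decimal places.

hit rate = 0.701

z(false-alarm rate) = z(0.109) = -1.2319
z(H) = z(FA) + d' = -1.2319 + 1.76 = 0.5281
hit rate = Φ(0.5281) = 0.7013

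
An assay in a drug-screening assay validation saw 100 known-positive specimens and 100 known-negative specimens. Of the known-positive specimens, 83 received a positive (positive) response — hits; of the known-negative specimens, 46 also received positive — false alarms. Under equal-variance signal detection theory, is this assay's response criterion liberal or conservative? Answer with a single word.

liberal

z(H) = 0.954, z(FA) = -0.100
c = −½·(z(H) + z(FA)) = -0.427
c < 0 → liberal criterion (biased toward responding “yes”).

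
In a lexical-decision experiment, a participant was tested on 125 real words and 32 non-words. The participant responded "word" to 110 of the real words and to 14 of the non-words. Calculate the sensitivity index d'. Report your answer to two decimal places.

H = 110/125 = 0.8800
FA = 14/32 = 0.4375
Φ⁻¹(H) = Φ⁻¹(0.8800) = 1.1750
Φ⁻¹(FA) = Φ⁻¹(0.4375) = -0.1573
d' = z(H) − z(FA) = 1.1750 − (-0.1573) = 1.3323

d' = 1.33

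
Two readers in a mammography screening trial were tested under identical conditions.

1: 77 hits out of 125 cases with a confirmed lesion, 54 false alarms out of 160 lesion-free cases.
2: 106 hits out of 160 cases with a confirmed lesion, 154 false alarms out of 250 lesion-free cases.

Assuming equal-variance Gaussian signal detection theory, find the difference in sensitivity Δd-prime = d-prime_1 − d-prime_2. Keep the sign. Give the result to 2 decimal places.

Δd-prime = 0.59

1: z(0.6160) = 0.295, z(0.3375) = -0.419, d' = 0.714
2: z(0.6625) = 0.419, z(0.6160) = 0.295, d' = 0.124
Δd' = d'_1 − d'_2 = 0.714 − 0.124 = 0.590
1 has the higher sensitivity.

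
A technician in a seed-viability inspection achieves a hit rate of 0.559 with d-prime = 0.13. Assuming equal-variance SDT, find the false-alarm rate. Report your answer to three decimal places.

false-alarm rate = 0.507

z(hit rate) = z(0.559) = 0.1484
z(FA) = z(H) − d' = 0.1484 − 0.13 = 0.0184
false-alarm rate = Φ(0.0184) = 0.5073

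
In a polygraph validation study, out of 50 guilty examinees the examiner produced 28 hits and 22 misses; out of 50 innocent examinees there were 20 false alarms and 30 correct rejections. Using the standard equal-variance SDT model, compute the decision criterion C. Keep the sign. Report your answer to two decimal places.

C = 0.05

H = 28/50 = 0.5600
FA = 20/50 = 0.4000
z(0.5600) = 0.151, z(0.4000) = -0.253
c = −½·[z(H) + z(FA)] = −0.5 × (0.151 + (-0.253)) = 0.051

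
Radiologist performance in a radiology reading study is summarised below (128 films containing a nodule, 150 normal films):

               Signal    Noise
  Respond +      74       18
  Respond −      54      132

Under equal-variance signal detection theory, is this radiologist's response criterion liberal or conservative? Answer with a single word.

conservative

z(H) = 0.197, z(FA) = -1.175
c = −½·(z(H) + z(FA)) = 0.489
c > 0 → conservative criterion (biased toward responding “no”).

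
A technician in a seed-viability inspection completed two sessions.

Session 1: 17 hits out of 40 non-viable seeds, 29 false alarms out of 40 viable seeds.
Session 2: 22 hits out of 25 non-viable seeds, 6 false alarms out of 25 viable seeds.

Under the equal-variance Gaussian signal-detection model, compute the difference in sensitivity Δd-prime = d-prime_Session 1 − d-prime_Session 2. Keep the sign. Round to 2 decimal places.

Session 1: z(0.4250) = -0.189, z(0.7250) = 0.598, d' = -0.787
Session 2: z(0.8800) = 1.175, z(0.2400) = -0.706, d' = 1.881
Δd' = d'_Session 1 − d'_Session 2 = -0.787 − 1.881 = -2.668
Session 2 has the higher sensitivity.

Δd-prime = -2.67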